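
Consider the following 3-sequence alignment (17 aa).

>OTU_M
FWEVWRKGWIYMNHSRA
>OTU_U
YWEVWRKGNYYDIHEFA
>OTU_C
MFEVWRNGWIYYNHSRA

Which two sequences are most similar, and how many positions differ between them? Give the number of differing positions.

4

Pairwise Hamming distances:
  OTU_M vs OTU_U: 7
  OTU_M vs OTU_C: 4
  OTU_U vs OTU_C: 9
The smallest is 4, between OTU_M and OTU_C.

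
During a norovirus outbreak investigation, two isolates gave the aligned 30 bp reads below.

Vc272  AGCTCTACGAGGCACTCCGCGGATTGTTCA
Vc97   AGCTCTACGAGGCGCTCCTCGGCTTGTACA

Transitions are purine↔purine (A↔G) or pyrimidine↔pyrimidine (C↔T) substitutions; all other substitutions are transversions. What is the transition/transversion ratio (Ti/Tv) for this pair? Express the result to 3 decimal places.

Differing sites — 14:A/G (Ti); 19:G/T (Tv); 23:A/C (Tv); 28:T/A (Tv).
Of the 4 differences, 1 transition and 3 transversions, so Ti/Tv = 1/3 = 0.333.

0.333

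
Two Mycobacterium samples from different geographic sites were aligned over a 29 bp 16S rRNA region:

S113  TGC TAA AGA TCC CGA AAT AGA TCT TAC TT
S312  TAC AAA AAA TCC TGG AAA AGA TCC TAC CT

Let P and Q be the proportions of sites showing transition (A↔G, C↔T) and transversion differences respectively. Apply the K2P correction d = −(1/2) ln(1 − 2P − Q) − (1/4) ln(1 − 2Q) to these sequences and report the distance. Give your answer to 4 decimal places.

Differing sites — 2:G/A (Ti); 4:T/A (Tv); 8:G/A (Ti); 13:C/T (Ti); 15:A/G (Ti); 18:T/A (Tv); 24:T/C (Ti); 28:T/C (Ti).
Of the 8 differences, 6 transitions and 2 transversions over 29 sites: P = 6/29 = 0.206897, Q = 2/29 = 0.068966.
d = −0.5·ln(0.517240) − 0.25·ln(0.862068) = −0.5·(-0.659248) − 0.25·(-0.148421) = 0.3667.

0.3667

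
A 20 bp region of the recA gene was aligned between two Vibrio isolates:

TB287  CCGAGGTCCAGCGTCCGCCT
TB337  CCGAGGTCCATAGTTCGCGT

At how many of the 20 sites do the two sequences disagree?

Differing sites — 11:G/T; 12:C/A; 15:C/T; 19:C/G.
That gives 4 mismatches out of 20 aligned sites, so the Hamming distance is 4.

4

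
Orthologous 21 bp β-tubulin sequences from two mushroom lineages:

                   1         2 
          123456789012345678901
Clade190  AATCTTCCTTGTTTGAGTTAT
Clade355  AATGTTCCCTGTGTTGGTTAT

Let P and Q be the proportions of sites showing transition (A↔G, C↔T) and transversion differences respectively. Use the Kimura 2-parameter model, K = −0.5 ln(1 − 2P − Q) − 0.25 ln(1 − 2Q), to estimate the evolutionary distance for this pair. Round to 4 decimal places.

Mismatches occur at site 4 (C→G, transversion), site 9 (T→C, transition), site 13 (T→G, transversion), site 15 (G→T, transversion), site 16 (A→G, transition).
Of the 5 differences, 2 transitions and 3 transversions over 21 sites: P = 2/21 = 0.095238, Q = 3/21 = 0.142857.
d = −0.5·ln(0.666667) − 0.25·ln(0.714286) = −0.5·(-0.405465) − 0.25·(-0.336472) = 0.2869.

0.2869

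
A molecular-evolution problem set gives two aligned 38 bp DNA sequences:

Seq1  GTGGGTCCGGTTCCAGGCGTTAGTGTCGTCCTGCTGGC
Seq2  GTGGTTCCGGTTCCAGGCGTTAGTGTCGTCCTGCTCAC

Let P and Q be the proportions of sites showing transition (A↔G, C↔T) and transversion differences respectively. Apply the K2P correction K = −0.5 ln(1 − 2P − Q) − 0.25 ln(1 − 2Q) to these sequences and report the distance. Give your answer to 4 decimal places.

Mismatches occur at site 5 (G/T, transversion), site 36 (G/C, transversion), site 37 (G/A, transition).
Of the 3 differences, 1 transition and 2 transversions over 38 sites: P = 1/38 = 0.026316, Q = 2/38 = 0.052632.
d = −0.5·ln(0.894736) − 0.25·ln(0.894736) = −0.5·(-0.111227) − 0.25·(-0.111227) = 0.0834.

0.0834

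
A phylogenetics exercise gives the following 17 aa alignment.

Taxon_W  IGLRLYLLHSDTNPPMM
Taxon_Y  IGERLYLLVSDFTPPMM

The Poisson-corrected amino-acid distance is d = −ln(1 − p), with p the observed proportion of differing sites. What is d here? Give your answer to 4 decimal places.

Mismatches occur at site 3 (L/E), site 9 (H/V), site 12 (T/F), site 13 (N/T).
p = 4/17 = 0.235294.
d = −ln(1 − 0.235294) = −ln(0.764706) = 0.2683.

0.2683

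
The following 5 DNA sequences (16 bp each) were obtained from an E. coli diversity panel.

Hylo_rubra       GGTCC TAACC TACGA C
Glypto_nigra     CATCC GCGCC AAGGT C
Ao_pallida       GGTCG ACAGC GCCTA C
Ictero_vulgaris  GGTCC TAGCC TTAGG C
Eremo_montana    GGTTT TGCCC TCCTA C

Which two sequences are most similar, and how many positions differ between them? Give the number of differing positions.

4

Pairwise Hamming distances:
  Hylo_rubra vs Glypto_nigra: 8
  Hylo_rubra vs Ao_pallida: 7
  Hylo_rubra vs Ictero_vulgaris: 4
  Hylo_rubra vs Eremo_montana: 6
  Glypto_nigra vs Ao_pallida: 11
  Glypto_nigra vs Ictero_vulgaris: 8
  Glypto_nigra vs Eremo_montana: 12
  Ao_pallida vs Ictero_vulgaris: 10
  Ao_pallida vs Eremo_montana: 7
  Ictero_vulgaris vs Eremo_montana: 8
The smallest is 4, between Hylo_rubra and Ictero_vulgaris.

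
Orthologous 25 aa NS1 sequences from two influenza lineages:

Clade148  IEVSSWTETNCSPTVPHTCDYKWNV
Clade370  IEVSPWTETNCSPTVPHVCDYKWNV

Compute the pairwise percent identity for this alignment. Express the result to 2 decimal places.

92.00%

Mismatches occur at site 5 (S→P), site 18 (T→V).
23 of the 25 sites match, so the percent identity is 23/25 × 100 = 92.00%.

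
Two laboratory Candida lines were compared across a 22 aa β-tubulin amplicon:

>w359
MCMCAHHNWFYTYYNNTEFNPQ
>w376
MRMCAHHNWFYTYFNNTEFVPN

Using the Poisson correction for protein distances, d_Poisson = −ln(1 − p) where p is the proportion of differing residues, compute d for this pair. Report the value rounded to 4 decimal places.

Differing sites — 2:C/R; 14:Y/F; 20:N/V; 22:Q/N.
p = 4/22 = 0.181818.
d = −ln(1 − 0.181818) = −ln(0.818182) = 0.2007.

0.2007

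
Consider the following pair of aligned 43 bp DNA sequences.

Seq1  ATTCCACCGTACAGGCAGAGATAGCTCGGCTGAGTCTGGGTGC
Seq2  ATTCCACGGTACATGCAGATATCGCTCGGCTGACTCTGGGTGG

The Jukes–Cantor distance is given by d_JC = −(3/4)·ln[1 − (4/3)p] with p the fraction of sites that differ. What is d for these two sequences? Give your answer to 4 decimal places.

0.1544

The sequences differ at positions 8 (C/G), 14 (G/T), 20 (G/T), 23 (A/C), 34 (G/C), 43 (C/G).
p = 6/43 = 0.139535.
d = −0.75 · ln(1 − (4/3)·0.139535) = −0.75 · ln(0.813953) = −0.75 · (-0.205853) = 0.1544.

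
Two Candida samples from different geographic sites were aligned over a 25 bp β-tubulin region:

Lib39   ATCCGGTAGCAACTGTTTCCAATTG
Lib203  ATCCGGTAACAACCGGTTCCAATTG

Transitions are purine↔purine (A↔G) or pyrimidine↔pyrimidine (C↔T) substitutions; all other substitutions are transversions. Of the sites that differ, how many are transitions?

The sequences differ at positions 9 (G/A, transition), 14 (T/C, transition), 16 (T/G, transversion).
Of the 3 differences, 2 transitions and 1 transversion, so the answer is 2.

2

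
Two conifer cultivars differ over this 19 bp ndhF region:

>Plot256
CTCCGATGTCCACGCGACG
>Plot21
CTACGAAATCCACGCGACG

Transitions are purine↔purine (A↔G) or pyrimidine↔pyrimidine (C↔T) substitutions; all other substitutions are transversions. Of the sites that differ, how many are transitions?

Differing sites — 3:C/A (Tv); 7:T/A (Tv); 8:G/A (Ti).
Of the 3 differences, 1 transition and 2 transversions, so the answer is 1.

1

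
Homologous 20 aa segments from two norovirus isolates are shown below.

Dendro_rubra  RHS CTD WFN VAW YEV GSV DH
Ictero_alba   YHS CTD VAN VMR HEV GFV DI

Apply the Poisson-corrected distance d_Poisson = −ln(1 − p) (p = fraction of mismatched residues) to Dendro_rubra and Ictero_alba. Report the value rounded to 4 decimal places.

0.5108

Differing sites — 1:R/Y; 7:W/V; 8:F/A; 11:A/M; 12:W/R; 13:Y/H; 17:S/F; 20:H/I.
p = 8/20 = 0.400000.
d = −ln(1 − 0.400000) = −ln(0.600000) = 0.5108.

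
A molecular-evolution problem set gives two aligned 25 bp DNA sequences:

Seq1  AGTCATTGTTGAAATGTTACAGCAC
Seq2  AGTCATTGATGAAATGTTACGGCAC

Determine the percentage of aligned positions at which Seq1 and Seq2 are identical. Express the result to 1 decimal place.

92.0%

Mismatches occur at site 9 (T→A), site 21 (A→G).
23 of the 25 sites match, so the percent identity is 23/25 × 100 = 92.0%.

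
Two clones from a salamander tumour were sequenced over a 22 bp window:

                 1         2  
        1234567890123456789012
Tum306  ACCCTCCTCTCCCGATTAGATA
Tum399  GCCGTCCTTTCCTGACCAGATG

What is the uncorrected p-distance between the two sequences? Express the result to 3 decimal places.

0.318

The sequences differ at positions 1 (A/G), 4 (C/G), 9 (C/T), 13 (C/T), 16 (T/C), 17 (T/C), 22 (A/G).
There are 7 differences over 22 sites, so p = 7/22 = 0.318.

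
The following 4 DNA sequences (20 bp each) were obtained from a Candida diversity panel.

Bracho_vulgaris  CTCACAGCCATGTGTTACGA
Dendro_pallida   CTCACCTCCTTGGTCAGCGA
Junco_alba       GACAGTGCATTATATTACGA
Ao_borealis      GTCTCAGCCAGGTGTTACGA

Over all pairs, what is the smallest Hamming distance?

3

Pairwise Hamming distances:
  Bracho_vulgaris vs Dendro_pallida: 8
  Bracho_vulgaris vs Junco_alba: 8
  Bracho_vulgaris vs Ao_borealis: 3
  Dendro_pallida vs Junco_alba: 12
  Dendro_pallida vs Ao_borealis: 11
  Junco_alba vs Ao_borealis: 9
The smallest is 3, between Bracho_vulgaris and Ao_borealis.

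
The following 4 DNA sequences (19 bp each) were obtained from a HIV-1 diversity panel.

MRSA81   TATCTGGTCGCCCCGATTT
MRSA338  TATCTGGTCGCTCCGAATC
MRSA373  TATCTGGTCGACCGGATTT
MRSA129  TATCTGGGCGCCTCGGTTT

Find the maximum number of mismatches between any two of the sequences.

Pairwise Hamming distances:
  MRSA81 vs MRSA338: 3
  MRSA81 vs MRSA373: 2
  MRSA81 vs MRSA129: 3
  MRSA338 vs MRSA373: 5
  MRSA338 vs MRSA129: 6
  MRSA373 vs MRSA129: 5
The largest is 6, between MRSA338 and MRSA129.

6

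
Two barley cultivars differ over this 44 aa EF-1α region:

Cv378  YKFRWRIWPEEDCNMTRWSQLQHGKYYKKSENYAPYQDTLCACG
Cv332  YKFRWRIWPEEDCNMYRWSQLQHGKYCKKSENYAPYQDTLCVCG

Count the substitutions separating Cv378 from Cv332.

3

Differing sites — 16:T/Y; 27:Y/C; 42:A/V.
That gives 3 mismatches out of 44 aligned sites, so the Hamming distance is 3.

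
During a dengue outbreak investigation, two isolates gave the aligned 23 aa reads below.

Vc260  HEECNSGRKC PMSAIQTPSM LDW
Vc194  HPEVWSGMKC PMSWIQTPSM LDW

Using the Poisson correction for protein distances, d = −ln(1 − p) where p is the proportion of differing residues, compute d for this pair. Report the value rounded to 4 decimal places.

0.2451

Mismatches occur at site 2 (E→P), site 4 (C→V), site 5 (N→W), site 8 (R→M), site 14 (A→W).
p = 5/23 = 0.217391.
d = −ln(1 − 0.217391) = −ln(0.782609) = 0.2451.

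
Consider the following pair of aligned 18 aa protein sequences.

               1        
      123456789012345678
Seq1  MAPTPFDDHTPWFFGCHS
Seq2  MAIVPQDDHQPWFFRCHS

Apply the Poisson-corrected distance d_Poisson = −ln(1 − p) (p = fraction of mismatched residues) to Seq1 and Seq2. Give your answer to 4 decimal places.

0.3254

The sequences differ at positions 3 (P/I), 4 (T/V), 6 (F/Q), 10 (T/Q), 15 (G/R).
p = 5/18 = 0.277778.
d = −ln(1 − 0.277778) = −ln(0.722222) = 0.3254.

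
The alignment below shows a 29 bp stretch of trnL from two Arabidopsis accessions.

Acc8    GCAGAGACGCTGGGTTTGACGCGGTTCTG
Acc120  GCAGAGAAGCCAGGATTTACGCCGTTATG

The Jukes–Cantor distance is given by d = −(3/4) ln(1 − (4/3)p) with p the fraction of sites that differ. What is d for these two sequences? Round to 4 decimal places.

Differing sites — 8:C/A; 11:T/C; 12:G/A; 15:T/A; 18:G/T; 23:G/C; 27:C/A.
p = 7/29 = 0.241379.
d = −0.75 · ln(1 − (4/3)·0.241379) = −0.75 · ln(0.678161) = −0.75 · (-0.388371) = 0.2913.

0.2913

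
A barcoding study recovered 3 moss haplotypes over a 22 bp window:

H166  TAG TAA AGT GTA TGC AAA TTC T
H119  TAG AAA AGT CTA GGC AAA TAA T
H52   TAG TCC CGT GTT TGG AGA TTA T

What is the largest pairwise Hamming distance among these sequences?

Pairwise Hamming distances:
  H166 vs H119: 5
  H166 vs H52: 7
  H119 vs H52: 10
The largest is 10, between H119 and H52.

10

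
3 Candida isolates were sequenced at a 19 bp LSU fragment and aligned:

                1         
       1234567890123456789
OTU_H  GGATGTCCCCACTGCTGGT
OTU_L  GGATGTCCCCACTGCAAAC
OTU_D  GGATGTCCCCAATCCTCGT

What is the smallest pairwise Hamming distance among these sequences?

Pairwise Hamming distances:
  OTU_H vs OTU_L: 4
  OTU_H vs OTU_D: 3
  OTU_L vs OTU_D: 6
The smallest is 3, between OTU_H and OTU_D.

3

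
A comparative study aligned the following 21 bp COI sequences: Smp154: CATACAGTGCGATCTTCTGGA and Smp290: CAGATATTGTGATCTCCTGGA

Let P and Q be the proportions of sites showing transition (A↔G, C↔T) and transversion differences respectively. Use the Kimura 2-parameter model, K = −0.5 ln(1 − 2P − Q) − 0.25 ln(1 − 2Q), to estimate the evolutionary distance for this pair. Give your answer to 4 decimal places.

0.2926

The sequences differ at positions 3 (T/G, transversion), 5 (C/T, transition), 7 (G/T, transversion), 10 (C/T, transition), 16 (T/C, transition).
Of the 5 differences, 3 transitions and 2 transversions over 21 sites: P = 3/21 = 0.142857, Q = 2/21 = 0.095238.
d = −0.5·ln(0.619048) − 0.25·ln(0.809524) = −0.5·(-0.479572) − 0.25·(-0.211309) = 0.2926.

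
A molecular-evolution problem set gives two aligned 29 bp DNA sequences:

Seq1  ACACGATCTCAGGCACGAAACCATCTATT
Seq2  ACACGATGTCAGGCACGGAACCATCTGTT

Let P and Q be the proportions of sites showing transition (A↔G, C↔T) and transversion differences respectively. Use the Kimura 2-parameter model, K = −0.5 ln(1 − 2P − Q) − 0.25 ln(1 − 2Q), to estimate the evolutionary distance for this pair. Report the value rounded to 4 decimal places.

0.1125

Mismatches occur at site 8 (C/G, transversion), site 18 (A/G, transition), site 27 (A/G, transition).
Of the 3 differences, 2 transitions and 1 transversion over 29 sites: P = 2/29 = 0.068966, Q = 1/29 = 0.034483.
d = −0.5·ln(0.827585) − 0.25·ln(0.931034) = −0.5·(-0.189243) − 0.25·(-0.071459) = 0.1125.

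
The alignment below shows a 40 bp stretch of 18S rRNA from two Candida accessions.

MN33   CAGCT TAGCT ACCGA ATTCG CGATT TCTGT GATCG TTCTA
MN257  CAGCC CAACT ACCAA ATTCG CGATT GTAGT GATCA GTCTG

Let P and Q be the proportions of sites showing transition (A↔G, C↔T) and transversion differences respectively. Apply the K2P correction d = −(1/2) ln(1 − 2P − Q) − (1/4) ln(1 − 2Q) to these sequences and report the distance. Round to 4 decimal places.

0.3173

Mismatches occur at site 5 (T↔C, transition), site 6 (T↔C, transition), site 8 (G↔A, transition), site 14 (G↔A, transition), site 26 (T↔G, transversion), site 27 (C↔T, transition), site 28 (T↔A, transversion), site 35 (G↔A, transition), site 36 (T↔G, transversion), site 40 (A↔G, transition).
Of the 10 differences, 7 transitions and 3 transversions over 40 sites: P = 7/40 = 0.175000, Q = 3/40 = 0.075000.
d = −0.5·ln(0.575000) − 0.25·ln(0.850000) = −0.5·(-0.553385) − 0.25·(-0.162519) = 0.3173.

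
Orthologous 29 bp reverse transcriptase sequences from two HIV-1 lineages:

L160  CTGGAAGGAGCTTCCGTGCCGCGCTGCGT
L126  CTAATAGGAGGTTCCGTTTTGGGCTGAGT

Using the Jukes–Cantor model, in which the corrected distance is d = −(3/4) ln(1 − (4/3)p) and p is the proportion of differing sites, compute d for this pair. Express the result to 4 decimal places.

Mismatches occur at site 3 (G↔A), site 4 (G↔A), site 5 (A↔T), site 11 (C↔G), site 18 (G↔T), site 19 (C↔T), site 20 (C↔T), site 22 (C↔G), site 27 (C↔A).
p = 9/29 = 0.310345.
d = −0.75 · ln(1 − (4/3)·0.310345) = −0.75 · ln(0.586207) = −0.75 · (-0.534082) = 0.4006.

0.4006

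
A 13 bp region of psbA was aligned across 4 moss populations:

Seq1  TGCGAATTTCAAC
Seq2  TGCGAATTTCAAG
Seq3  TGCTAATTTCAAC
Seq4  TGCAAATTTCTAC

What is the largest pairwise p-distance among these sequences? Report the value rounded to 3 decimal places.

0.231

Pairwise Hamming distances:
  Seq1 vs Seq2: 1
  Seq1 vs Seq3: 1
  Seq1 vs Seq4: 2
  Seq2 vs Seq3: 2
  Seq2 vs Seq4: 3
  Seq3 vs Seq4: 2
The largest is 3 mismatches, between Seq2 and Seq4; p = 3/13 = 0.231.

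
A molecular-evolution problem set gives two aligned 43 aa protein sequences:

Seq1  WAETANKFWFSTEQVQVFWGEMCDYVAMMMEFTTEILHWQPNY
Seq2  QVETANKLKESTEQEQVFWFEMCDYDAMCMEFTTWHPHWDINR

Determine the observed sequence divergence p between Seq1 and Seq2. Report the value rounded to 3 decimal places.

0.349

The sequences differ at positions 1 (W/Q), 2 (A/V), 8 (F/L), 9 (W/K), 10 (F/E), 15 (V/E), 20 (G/F), 26 (V/D), 29 (M/C), 35 (E/W), 36 (I/H), 37 (L/P), 40 (Q/D), 41 (P/I), 43 (Y/R).
There are 15 differences over 43 sites, so p = 15/43 = 0.349.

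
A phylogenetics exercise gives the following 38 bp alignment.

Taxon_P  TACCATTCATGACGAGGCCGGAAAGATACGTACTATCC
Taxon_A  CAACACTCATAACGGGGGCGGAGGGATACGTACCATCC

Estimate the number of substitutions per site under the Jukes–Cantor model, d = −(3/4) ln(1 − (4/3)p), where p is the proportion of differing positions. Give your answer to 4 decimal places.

0.2846

Differing sites — 1:T/C; 3:C/A; 6:T/C; 11:G/A; 15:A/G; 18:C/G; 23:A/G; 24:A/G; 34:T/C.
p = 9/38 = 0.236842.
d = −0.75 · ln(1 − (4/3)·0.236842) = −0.75 · ln(0.684211) = −0.75 · (-0.379489) = 0.2846.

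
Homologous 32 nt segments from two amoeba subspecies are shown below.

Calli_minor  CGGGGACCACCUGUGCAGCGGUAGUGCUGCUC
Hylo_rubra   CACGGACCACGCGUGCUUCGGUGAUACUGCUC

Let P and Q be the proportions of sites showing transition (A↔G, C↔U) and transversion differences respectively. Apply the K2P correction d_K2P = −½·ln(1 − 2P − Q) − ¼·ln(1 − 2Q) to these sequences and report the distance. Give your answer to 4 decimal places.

Differing sites — 2:G/A (Ti); 3:G/C (Tv); 11:C/G (Tv); 12:U/C (Ti); 17:A/U (Tv); 18:G/U (Tv); 23:A/G (Ti); 24:G/A (Ti); 26:G/A (Ti).
Of the 9 differences, 5 transitions and 4 transversions over 32 sites: P = 5/32 = 0.156250, Q = 4/32 = 0.125000.
d = −0.5·ln(0.562500) − 0.25·ln(0.750000) = −0.5·(-0.575364) − 0.25·(-0.287682) = 0.3596.

0.3596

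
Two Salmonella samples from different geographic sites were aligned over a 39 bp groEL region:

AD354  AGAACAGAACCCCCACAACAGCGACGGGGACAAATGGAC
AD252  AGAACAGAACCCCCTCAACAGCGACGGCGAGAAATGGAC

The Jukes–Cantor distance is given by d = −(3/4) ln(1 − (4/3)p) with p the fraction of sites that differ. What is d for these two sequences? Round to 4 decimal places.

Differing sites — 15:A/T; 28:G/C; 31:C/G.
p = 3/39 = 0.076923.
d = −0.75 · ln(1 − (4/3)·0.076923) = −0.75 · ln(0.897436) = −0.75 · (-0.108213) = 0.0812.

0.0812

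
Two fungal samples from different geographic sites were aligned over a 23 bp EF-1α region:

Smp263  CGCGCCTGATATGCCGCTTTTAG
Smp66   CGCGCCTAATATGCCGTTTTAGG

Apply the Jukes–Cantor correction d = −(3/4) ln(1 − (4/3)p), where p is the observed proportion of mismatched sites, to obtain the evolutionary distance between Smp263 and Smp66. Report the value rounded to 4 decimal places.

0.1979

Differing sites — 8:G/A; 17:C/T; 21:T/A; 22:A/G.
p = 4/23 = 0.173913.
d = −0.75 · ln(1 − (4/3)·0.173913) = −0.75 · ln(0.768116) = −0.75 · (-0.263815) = 0.1979.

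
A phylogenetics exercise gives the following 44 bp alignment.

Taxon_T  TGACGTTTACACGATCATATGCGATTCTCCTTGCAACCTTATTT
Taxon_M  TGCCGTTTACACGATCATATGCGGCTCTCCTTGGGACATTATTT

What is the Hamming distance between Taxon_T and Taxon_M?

6

Mismatches occur at site 3 (A→C), site 24 (A→G), site 25 (T→C), site 34 (C→G), site 35 (A→G), site 38 (C→A).
That gives 6 mismatches out of 44 aligned sites, so the Hamming distance is 6.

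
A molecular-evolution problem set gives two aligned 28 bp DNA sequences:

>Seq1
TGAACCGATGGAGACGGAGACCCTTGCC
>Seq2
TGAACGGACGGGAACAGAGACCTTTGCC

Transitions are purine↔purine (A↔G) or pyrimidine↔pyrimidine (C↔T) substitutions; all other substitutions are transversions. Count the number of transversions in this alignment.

Mismatches occur at site 6 (C/G, transversion), site 9 (T/C, transition), site 12 (A/G, transition), site 13 (G/A, transition), site 16 (G/A, transition), site 23 (C/T, transition).
Of the 6 differences, 5 transitions and 1 transversion, so the answer is 1.

1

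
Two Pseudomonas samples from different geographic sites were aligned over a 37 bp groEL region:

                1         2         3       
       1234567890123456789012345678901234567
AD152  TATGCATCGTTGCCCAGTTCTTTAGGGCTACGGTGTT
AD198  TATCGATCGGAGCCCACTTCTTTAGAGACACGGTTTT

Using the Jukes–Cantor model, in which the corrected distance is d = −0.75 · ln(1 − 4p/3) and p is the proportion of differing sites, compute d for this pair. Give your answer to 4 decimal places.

0.2940

The sequences differ at positions 4 (G/C), 5 (C/G), 10 (T/G), 11 (T/A), 17 (G/C), 26 (G/A), 28 (C/A), 29 (T/C), 35 (G/T).
p = 9/37 = 0.243243.
d = −0.75 · ln(1 − (4/3)·0.243243) = −0.75 · ln(0.675676) = −0.75 · (-0.392042) = 0.2940.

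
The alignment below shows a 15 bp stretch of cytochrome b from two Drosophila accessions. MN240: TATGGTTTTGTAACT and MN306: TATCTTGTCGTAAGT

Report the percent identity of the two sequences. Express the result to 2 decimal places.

The sequences differ at positions 4 (G/C), 5 (G/T), 7 (T/G), 9 (T/C), 14 (C/G).
10 of the 15 sites match, so the percent identity is 10/15 × 100 = 66.67%.

66.67%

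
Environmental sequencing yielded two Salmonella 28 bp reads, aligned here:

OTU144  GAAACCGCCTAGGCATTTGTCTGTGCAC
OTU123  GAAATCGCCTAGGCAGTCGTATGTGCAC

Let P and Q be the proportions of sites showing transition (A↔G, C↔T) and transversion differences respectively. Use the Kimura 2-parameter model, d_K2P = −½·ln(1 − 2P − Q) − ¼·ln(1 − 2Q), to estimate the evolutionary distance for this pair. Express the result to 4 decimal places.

0.1591

Mismatches occur at site 5 (C/T, transition), site 16 (T/G, transversion), site 18 (T/C, transition), site 21 (C/A, transversion).
Of the 4 differences, 2 transitions and 2 transversions over 28 sites: P = 2/28 = 0.071429, Q = 2/28 = 0.071429.
d = −0.5·ln(0.785713) − 0.25·ln(0.857142) = −0.5·(-0.241164) − 0.25·(-0.154152) = 0.1591.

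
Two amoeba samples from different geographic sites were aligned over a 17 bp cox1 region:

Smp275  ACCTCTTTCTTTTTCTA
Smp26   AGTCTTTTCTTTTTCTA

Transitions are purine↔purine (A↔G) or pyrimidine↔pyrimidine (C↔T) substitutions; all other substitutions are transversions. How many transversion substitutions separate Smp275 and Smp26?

1

Mismatches occur at site 2 (C/G, transversion), site 3 (C/T, transition), site 4 (T/C, transition), site 5 (C/T, transition).
Of the 4 differences, 3 transitions and 1 transversion, so the answer is 1.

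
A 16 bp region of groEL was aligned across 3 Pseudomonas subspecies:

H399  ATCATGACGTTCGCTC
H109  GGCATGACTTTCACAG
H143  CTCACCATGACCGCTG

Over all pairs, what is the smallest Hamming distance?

6

Pairwise Hamming distances:
  H399 vs H109: 6
  H399 vs H143: 7
  H109 vs H143: 10
The smallest is 6, between H399 and H109.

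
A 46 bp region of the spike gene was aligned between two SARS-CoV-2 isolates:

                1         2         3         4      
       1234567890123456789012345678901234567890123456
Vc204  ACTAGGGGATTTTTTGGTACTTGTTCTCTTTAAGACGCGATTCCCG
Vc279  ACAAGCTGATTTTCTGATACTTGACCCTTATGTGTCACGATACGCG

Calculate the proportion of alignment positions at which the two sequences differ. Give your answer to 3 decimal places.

0.348

Differing sites — 3:T/A; 6:G/C; 7:G/T; 14:T/C; 17:G/A; 24:T/A; 25:T/C; 27:T/C; 28:C/T; 30:T/A; 32:A/G; 33:A/T; 35:A/T; 37:G/A; 42:T/A; 44:C/G.
There are 16 differences over 46 sites, so p = 16/46 = 0.348.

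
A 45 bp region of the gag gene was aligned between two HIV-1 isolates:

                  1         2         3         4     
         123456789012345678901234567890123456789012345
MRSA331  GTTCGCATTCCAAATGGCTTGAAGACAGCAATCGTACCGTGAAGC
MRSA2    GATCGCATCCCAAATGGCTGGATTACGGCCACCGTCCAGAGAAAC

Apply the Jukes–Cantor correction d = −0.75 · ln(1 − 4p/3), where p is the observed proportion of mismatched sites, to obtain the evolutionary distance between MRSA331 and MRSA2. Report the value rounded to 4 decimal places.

Mismatches occur at site 2 (T↔A), site 9 (T↔C), site 20 (T↔G), site 23 (A↔T), site 24 (G↔T), site 27 (A↔G), site 30 (A↔C), site 32 (T↔C), site 36 (A↔C), site 38 (C↔A), site 40 (T↔A), site 44 (G↔A).
p = 12/45 = 0.266667.
d = −0.75 · ln(1 − (4/3)·0.266667) = −0.75 · ln(0.644444) = −0.75 · (-0.439367) = 0.3295.

0.3295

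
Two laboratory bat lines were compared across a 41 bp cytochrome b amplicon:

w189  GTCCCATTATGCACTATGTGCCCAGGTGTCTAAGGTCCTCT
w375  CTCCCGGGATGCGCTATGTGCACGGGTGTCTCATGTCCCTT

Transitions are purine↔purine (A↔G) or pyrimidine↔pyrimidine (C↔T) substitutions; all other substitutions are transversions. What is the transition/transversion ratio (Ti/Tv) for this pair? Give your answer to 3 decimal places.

0.833

Mismatches occur at site 1 (G→C, transversion), site 6 (A→G, transition), site 7 (T→G, transversion), site 8 (T→G, transversion), site 13 (A→G, transition), site 22 (C→A, transversion), site 24 (A→G, transition), site 32 (A→C, transversion), site 34 (G→T, transversion), site 39 (T→C, transition), site 40 (C→T, transition).
Of the 11 differences, 5 transitions and 6 transversions, so Ti/Tv = 5/6 = 0.833.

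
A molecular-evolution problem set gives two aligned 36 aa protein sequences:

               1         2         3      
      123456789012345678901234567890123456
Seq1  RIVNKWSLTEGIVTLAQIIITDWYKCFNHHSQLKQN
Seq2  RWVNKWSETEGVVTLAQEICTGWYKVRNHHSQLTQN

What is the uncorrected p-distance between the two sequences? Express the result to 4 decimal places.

Mismatches occur at site 2 (I/W), site 8 (L/E), site 12 (I/V), site 18 (I/E), site 20 (I/C), site 22 (D/G), site 26 (C/V), site 27 (F/R), site 34 (K/T).
There are 9 differences over 36 sites, so p = 9/36 = 0.2500.

0.2500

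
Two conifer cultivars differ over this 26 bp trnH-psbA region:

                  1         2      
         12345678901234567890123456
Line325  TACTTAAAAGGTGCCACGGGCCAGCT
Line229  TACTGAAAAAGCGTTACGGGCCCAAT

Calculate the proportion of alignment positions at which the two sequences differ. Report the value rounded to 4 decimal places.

Mismatches occur at site 5 (T↔G), site 10 (G↔A), site 12 (T↔C), site 14 (C↔T), site 15 (C↔T), site 23 (A↔C), site 24 (G↔A), site 25 (C↔A).
There are 8 differences over 26 sites, so p = 8/26 = 0.3077.

0.3077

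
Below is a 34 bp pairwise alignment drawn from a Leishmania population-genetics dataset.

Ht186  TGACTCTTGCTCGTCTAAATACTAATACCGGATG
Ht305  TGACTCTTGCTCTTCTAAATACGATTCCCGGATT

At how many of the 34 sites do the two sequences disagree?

5

Mismatches occur at site 13 (G→T), site 23 (T→G), site 25 (A→T), site 27 (A→C), site 34 (G→T).
That gives 5 mismatches out of 34 aligned sites, so the Hamming distance is 5.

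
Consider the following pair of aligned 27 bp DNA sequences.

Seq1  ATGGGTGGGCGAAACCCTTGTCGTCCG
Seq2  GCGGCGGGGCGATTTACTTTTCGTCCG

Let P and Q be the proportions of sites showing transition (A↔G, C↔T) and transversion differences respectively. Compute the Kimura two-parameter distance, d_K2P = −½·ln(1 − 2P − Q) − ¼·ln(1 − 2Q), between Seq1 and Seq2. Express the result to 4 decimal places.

0.4408

The sequences differ at positions 1 (A/G, transition), 2 (T/C, transition), 5 (G/C, transversion), 6 (T/G, transversion), 13 (A/T, transversion), 14 (A/T, transversion), 15 (C/T, transition), 16 (C/A, transversion), 20 (G/T, transversion).
Of the 9 differences, 3 transitions and 6 transversions over 27 sites: P = 3/27 = 0.111111, Q = 6/27 = 0.222222.
d = −0.5·ln(0.555556) − 0.25·ln(0.555556) = −0.5·(-0.587786) − 0.25·(-0.587786) = 0.4408.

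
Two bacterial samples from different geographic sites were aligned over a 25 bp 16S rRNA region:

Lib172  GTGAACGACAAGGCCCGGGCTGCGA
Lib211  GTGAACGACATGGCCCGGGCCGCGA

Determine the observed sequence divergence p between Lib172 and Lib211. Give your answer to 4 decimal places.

0.0800

The sequences differ at positions 11 (A/T), 21 (T/C).
There are 2 differences over 25 sites, so p = 2/25 = 0.0800.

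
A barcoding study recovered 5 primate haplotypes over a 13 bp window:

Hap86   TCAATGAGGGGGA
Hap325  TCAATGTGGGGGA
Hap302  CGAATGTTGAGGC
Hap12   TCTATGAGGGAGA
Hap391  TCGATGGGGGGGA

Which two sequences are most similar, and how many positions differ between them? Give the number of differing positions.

Pairwise Hamming distances:
  Hap86 vs Hap325: 1
  Hap86 vs Hap302: 6
  Hap86 vs Hap12: 2
  Hap86 vs Hap391: 2
  Hap325 vs Hap302: 5
  Hap325 vs Hap12: 3
  Hap325 vs Hap391: 2
  Hap302 vs Hap12: 8
  Hap302 vs Hap391: 7
  Hap12 vs Hap391: 3
The smallest is 1, between Hap86 and Hap325.

1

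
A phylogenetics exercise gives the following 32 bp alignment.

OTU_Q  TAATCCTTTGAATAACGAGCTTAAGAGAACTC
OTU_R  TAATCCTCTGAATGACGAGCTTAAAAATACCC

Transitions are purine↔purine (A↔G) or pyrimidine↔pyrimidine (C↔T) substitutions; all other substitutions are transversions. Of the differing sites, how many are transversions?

1

The sequences differ at positions 8 (T/C, transition), 14 (A/G, transition), 25 (G/A, transition), 27 (G/A, transition), 28 (A/T, transversion), 31 (T/C, transition).
Of the 6 differences, 5 transitions and 1 transversion, so the answer is 1.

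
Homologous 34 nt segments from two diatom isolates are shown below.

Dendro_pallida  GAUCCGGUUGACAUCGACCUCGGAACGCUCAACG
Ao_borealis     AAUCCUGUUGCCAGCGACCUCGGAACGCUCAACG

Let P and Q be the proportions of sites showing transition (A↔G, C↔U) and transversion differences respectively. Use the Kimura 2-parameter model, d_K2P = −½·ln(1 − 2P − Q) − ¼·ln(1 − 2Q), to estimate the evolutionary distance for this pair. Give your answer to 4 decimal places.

Differing sites — 1:G/A (Ti); 6:G/U (Tv); 11:A/C (Tv); 14:U/G (Tv).
Of the 4 differences, 1 transition and 3 transversions over 34 sites: P = 1/34 = 0.029412, Q = 3/34 = 0.088235.
d = −0.5·ln(0.852941) − 0.25·ln(0.823530) = −0.5·(-0.159065) − 0.25·(-0.194155) = 0.1281.

0.1281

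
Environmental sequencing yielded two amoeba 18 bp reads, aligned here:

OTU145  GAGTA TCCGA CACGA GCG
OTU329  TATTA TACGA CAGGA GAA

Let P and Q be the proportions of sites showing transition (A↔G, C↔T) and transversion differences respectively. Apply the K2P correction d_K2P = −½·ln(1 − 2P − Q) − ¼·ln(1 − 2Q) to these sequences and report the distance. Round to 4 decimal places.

Mismatches occur at site 1 (G↔T, transversion), site 3 (G↔T, transversion), site 7 (C↔A, transversion), site 13 (C↔G, transversion), site 17 (C↔A, transversion), site 18 (G↔A, transition).
Of the 6 differences, 1 transition and 5 transversions over 18 sites: P = 1/18 = 0.055556, Q = 5/18 = 0.277778.
d = −0.5·ln(0.611110) − 0.25·ln(0.444444) = −0.5·(-0.492478) − 0.25·(-0.810931) = 0.4490.

0.4490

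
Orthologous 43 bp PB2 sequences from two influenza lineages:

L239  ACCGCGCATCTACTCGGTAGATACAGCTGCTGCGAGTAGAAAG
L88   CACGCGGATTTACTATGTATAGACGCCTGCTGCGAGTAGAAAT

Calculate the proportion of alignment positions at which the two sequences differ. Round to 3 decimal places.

0.256

Differing sites — 1:A/C; 2:C/A; 7:C/G; 10:C/T; 15:C/A; 16:G/T; 20:G/T; 22:T/G; 25:A/G; 26:G/C; 43:G/T.
There are 11 differences over 43 sites, so p = 11/43 = 0.256.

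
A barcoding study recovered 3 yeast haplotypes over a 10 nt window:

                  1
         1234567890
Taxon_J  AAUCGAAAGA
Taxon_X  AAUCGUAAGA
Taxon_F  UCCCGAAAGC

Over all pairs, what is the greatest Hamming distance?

5

Pairwise Hamming distances:
  Taxon_J vs Taxon_X: 1
  Taxon_J vs Taxon_F: 4
  Taxon_X vs Taxon_F: 5
The largest is 5, between Taxon_X and Taxon_F.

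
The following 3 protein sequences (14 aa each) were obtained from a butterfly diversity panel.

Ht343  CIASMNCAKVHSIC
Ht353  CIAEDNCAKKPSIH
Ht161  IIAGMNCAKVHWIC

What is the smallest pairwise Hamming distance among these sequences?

3

Pairwise Hamming distances:
  Ht343 vs Ht353: 5
  Ht343 vs Ht161: 3
  Ht353 vs Ht161: 7
The smallest is 3, between Ht343 and Ht161.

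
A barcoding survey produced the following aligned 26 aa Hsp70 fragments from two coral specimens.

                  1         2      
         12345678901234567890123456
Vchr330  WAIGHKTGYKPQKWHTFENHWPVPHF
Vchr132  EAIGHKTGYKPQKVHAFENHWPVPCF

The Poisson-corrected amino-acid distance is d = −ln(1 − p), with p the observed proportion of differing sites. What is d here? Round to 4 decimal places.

0.1671

The sequences differ at positions 1 (W/E), 14 (W/V), 16 (T/A), 25 (H/C).
p = 4/26 = 0.153846.
d = −ln(1 − 0.153846) = −ln(0.846154) = 0.1671.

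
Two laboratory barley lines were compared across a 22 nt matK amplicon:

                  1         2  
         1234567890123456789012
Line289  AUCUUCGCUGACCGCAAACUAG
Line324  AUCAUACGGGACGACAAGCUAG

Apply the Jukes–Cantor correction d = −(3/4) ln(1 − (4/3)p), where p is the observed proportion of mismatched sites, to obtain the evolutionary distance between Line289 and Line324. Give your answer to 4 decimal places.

The sequences differ at positions 4 (U/A), 6 (C/A), 7 (G/C), 8 (C/G), 9 (U/G), 13 (C/G), 14 (G/A), 18 (A/G).
p = 8/22 = 0.363636.
d = −0.75 · ln(1 − (4/3)·0.363636) = −0.75 · ln(0.515152) = −0.75 · (-0.663293) = 0.4975.

0.4975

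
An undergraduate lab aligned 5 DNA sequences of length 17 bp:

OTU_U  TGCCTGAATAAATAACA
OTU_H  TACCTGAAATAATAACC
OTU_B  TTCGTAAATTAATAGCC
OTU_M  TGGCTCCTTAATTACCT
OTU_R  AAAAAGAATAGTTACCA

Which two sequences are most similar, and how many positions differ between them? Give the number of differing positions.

4

Pairwise Hamming distances:
  OTU_U vs OTU_H: 4
  OTU_U vs OTU_B: 6
  OTU_U vs OTU_M: 7
  OTU_U vs OTU_R: 8
  OTU_H vs OTU_B: 5
  OTU_H vs OTU_M: 10
  OTU_H vs OTU_R: 10
  OTU_B vs OTU_M: 10
  OTU_B vs OTU_R: 11
  OTU_M vs OTU_R: 10
The smallest is 4, between OTU_U and OTU_H.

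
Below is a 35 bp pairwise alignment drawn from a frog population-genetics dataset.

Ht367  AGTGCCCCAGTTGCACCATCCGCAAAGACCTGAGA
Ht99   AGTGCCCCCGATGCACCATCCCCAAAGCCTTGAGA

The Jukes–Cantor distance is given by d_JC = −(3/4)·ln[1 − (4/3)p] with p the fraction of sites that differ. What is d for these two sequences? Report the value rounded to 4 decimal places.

0.1585

The sequences differ at positions 9 (A/C), 11 (T/A), 22 (G/C), 28 (A/C), 30 (C/T).
p = 5/35 = 0.142857.
d = −0.75 · ln(1 − (4/3)·0.142857) = −0.75 · ln(0.809524) = −0.75 · (-0.211309) = 0.1585.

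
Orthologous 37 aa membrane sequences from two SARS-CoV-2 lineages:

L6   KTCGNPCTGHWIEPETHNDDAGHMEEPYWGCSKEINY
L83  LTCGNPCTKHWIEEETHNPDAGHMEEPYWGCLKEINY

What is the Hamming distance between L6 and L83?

5

Mismatches occur at site 1 (K/L), site 9 (G/K), site 14 (P/E), site 19 (D/P), site 32 (S/L).
That gives 5 mismatches out of 37 aligned sites, so the Hamming distance is 5.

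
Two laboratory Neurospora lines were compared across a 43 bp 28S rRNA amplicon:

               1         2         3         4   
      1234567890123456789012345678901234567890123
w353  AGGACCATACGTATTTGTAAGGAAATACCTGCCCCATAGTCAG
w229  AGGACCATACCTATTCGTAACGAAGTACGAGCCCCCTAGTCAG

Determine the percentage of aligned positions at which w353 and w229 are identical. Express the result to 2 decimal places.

Mismatches occur at site 11 (G↔C), site 16 (T↔C), site 21 (G↔C), site 25 (A↔G), site 29 (C↔G), site 30 (T↔A), site 36 (A↔C).
36 of the 43 sites match, so the percent identity is 36/43 × 100 = 83.72%.

83.72%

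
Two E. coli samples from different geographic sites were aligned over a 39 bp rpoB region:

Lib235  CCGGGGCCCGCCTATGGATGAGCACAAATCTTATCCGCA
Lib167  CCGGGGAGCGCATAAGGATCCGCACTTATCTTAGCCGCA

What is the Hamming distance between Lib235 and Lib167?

Mismatches occur at site 7 (C↔A), site 8 (C↔G), site 12 (C↔A), site 15 (T↔A), site 20 (G↔C), site 21 (A↔C), site 26 (A↔T), site 27 (A↔T), site 34 (T↔G).
That gives 9 mismatches out of 39 aligned sites, so the Hamming distance is 9.

9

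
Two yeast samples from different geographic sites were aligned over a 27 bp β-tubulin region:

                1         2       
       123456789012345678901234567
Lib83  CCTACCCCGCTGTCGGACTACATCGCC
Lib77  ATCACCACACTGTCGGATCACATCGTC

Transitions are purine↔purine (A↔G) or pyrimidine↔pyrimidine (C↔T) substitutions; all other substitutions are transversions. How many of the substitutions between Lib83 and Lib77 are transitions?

Mismatches occur at site 1 (C/A, transversion), site 2 (C/T, transition), site 3 (T/C, transition), site 7 (C/A, transversion), site 9 (G/A, transition), site 18 (C/T, transition), site 19 (T/C, transition), site 26 (C/T, transition).
Of the 8 differences, 6 transitions and 2 transversions, so the answer is 6.

6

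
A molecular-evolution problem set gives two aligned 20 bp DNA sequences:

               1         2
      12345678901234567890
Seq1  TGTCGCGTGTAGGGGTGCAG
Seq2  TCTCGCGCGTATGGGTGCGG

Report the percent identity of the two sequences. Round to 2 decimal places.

Differing sites — 2:G/C; 8:T/C; 12:G/T; 19:A/G.
16 of the 20 sites match, so the percent identity is 16/20 × 100 = 80.00%.

80.00%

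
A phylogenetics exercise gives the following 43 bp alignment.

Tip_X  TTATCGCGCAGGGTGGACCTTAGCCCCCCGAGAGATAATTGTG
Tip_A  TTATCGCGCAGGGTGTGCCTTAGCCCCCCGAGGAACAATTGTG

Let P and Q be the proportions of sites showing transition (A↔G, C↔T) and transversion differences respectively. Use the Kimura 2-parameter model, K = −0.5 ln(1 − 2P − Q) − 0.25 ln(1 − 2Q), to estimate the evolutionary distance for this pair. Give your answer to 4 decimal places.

0.1293

The sequences differ at positions 16 (G/T, transversion), 17 (A/G, transition), 33 (A/G, transition), 34 (G/A, transition), 36 (T/C, transition).
Of the 5 differences, 4 transitions and 1 transversion over 43 sites: P = 4/43 = 0.093023, Q = 1/43 = 0.023256.
d = −0.5·ln(0.790698) − 0.25·ln(0.953488) = −0.5·(-0.234839) − 0.25·(-0.047628) = 0.1293.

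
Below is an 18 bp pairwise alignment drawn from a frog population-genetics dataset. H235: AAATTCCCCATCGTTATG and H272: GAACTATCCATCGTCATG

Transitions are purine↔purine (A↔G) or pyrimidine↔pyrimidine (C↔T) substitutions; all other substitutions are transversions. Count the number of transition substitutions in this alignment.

The sequences differ at positions 1 (A/G, transition), 4 (T/C, transition), 6 (C/A, transversion), 7 (C/T, transition), 15 (T/C, transition).
Of the 5 differences, 4 transitions and 1 transversion, so the answer is 4.

4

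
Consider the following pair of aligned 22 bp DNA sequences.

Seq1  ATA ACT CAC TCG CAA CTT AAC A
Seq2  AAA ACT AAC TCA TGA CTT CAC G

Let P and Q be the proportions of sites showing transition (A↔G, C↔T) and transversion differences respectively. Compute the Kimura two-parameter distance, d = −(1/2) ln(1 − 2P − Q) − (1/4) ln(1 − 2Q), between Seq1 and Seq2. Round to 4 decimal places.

Mismatches occur at site 2 (T→A, transversion), site 7 (C→A, transversion), site 12 (G→A, transition), site 13 (C→T, transition), site 14 (A→G, transition), site 19 (A→C, transversion), site 22 (A→G, transition).
Of the 7 differences, 4 transitions and 3 transversions over 22 sites: P = 4/22 = 0.181818, Q = 3/22 = 0.136364.
d = −0.5·ln(0.500000) − 0.25·ln(0.727272) = −0.5·(-0.693147) − 0.25·(-0.318455) = 0.4262.

0.4262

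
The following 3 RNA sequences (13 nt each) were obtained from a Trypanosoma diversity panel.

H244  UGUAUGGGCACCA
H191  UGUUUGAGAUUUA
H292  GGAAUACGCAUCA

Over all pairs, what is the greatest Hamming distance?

Pairwise Hamming distances:
  H244 vs H191: 6
  H244 vs H292: 5
  H191 vs H292: 8
The largest is 8, between H191 and H292.

8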